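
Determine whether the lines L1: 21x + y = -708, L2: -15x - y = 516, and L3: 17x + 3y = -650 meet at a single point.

No

Lines aᵢx + bᵢy = cᵢ with pairwise distinct directions are concurrent exactly when det[aᵢ bᵢ cᵢ] = 0.
Here the determinant is -12.
Nonzero, so no common point exists.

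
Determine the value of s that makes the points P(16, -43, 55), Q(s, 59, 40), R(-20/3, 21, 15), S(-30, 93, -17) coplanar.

-12

Normal to plane PRS: n = (832, 208, -416/3); plane equation n·X = -9776/3.
Requiring n·Q = -9776/3: (832)s + (20176/3) = -9776/3.
So s = -12.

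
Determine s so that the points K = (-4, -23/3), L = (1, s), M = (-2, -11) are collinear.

-16

The three points are collinear iff det[KL; KM] = 0.
This determinant is linear in s: (-2)s + (-32) = 0, so s = -16.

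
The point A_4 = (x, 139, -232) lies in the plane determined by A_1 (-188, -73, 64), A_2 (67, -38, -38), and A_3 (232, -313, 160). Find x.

The plane through A_1, A_2, A_3 has equation −21120x − 67320y − 75900z = 4027320.
Substituting A_4: (-21120)x + (8251320) = 4027320, so x = 200.

200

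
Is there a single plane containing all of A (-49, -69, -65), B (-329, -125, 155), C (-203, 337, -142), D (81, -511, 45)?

Yes

A normal to the plane through A, B, C is n = AB × AC = (-85008, -55440, -122304).
The plane has equation n·P = 15940512. For D: n·D = 15940512.
Equal, so D lies in the plane and all four are coplanar.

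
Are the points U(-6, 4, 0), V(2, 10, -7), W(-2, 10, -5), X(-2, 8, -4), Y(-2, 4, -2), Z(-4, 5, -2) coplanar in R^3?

No

The plane through U, V, W has normal n = UV × UW = (12, 12, 24) and equation n·P = -24.
Checking the remaining points: n·X = -24, n·Y = -24, n·Z = -36.
Since n·Z = -36 ≠ -24, Z is off the plane and the points are not all coplanar.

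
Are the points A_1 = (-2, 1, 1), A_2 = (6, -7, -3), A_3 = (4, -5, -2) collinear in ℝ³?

Yes

A_1A_2 = (8, -8, -4), A_1A_3 = (6, -6, -3).
Each component of A_1A_3 is 3/4 times the corresponding component of A_1A_2, so A_1A_3 = 3/4·A_1A_2 and the points are collinear.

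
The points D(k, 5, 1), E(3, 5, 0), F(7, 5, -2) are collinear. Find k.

1

Direction EF = (4, 0, -2). From the z-coordinate of D, the parameter along the line is τ = (1 − 0)/(-2) = -1/2.
Then k = 3 + (-1/2)·(4) = 1.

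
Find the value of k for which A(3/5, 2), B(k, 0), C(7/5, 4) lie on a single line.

-1/5

Collinearity: (B − A) must be parallel to (C − A) = (4/5, 2).
Cross-multiplying the components: (k − 3/5)·(2) = (-2)·(4/5).
Solving gives k = -1/5.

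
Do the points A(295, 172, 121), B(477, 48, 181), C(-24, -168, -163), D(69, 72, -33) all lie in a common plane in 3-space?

With A as base: AB = (182, -124, 60), AC = (-319, -340, -284), AD = (-226, -100, -154).
AC × AD = (23960, 15058, -44940).
AB · (AC × AD) = -202872.
Since -202872 ≠ 0, the four points are not coplanar.

No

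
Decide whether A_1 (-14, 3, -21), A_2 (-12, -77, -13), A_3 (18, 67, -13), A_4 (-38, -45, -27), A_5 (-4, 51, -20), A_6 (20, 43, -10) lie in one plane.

The plane through A_1, A_2, A_3 has normal n = A_1A_2 × A_1A_3 = (-1152, 240, 2688) and equation n·P = -39600.
Checking the remaining points: n·A_4 = -39600, n·A_5 = -36912, n·A_6 = -39600.
Since n·A_5 = -36912 ≠ -39600, A_5 is off the plane and the points are not all coplanar.

No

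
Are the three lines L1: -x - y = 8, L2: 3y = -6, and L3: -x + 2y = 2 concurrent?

Yes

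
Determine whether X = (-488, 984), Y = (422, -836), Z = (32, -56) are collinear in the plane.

Yes

XY = (910, -1820), XZ = (520, -1040).
det[XY; XZ] = (910)(-1040) − (-1820)(520) = 0.
The determinant is zero, so the points are collinear.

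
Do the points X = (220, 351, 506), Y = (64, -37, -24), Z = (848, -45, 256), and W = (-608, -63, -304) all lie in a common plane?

Yes

The four points are coplanar iff the 3×3 determinant with rows XY, XZ, XW is zero.
Rows: (-156, -388, -530), (628, -396, -250), (-828, -414, -810).
Expanding along the first row: (-156)(217260) − (-388)(-715680) + (-530)(-587880) = 0.
Zero determinant ⇒ coplanar.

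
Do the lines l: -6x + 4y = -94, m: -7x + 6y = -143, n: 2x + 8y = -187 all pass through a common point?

The three lines meet at one point iff the augmented coefficient matrix [aᵢ bᵢ cᵢ] has rank < 3, i.e. its determinant vanishes.
Here the determinant is -120.
Nonzero, so no common point exists.

No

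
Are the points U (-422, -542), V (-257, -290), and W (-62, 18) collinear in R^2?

UV = (165, 252), UW = (360, 560).
det[UV; UW] = (165)(560) − (252)(360) = 1680.
The determinant is nonzero, so they are not collinear.

No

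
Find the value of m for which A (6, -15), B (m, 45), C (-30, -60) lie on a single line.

The three points are collinear iff det[AB; AC] = 0.
This determinant is linear in m: (-45)m + (2430) = 0, so m = 54.

54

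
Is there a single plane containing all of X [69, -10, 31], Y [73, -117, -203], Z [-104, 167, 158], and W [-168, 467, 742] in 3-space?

The four points are coplanar iff the 3×3 determinant with rows XY, XZ, XW is zero.
Rows: (4, -107, -234), (-173, 177, 127), (-237, 477, 711).
Expanding along the first row: (4)(65268) − (-107)(-92904) + (-234)(-40572) = -185808.
Nonzero ⇒ not coplanar.

No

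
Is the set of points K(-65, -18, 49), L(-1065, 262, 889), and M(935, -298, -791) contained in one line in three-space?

KL = (-1000, 280, 840), KM = (1000, -280, -840).
Each component of KM is -1 times the corresponding component of KL, so KM = -1·KL and the points are collinear.

Yes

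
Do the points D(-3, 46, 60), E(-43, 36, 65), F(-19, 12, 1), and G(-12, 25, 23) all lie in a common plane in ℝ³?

Yes

The four points are coplanar iff the 3×3 determinant with rows DE, DF, DG is zero.
Rows: (-40, -10, 5), (-16, -34, -59), (-9, -21, -37).
Expanding along the first row: (-40)(19) − (-10)(61) + (5)(30) = 0.
Zero determinant ⇒ coplanar.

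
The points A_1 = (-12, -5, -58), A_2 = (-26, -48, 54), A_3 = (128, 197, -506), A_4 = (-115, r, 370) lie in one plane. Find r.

The points are coplanar iff A_1A_2 · (A_1A_3 × A_1A_4) = 0.
Expanding, this is linear in r: (9408)r + (1759296) = 0.
So r = -187.

-187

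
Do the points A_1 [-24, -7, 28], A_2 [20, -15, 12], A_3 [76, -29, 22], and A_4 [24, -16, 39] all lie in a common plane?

A normal to the plane through A_1, A_2, A_3 is n = A_1A_2 × A_1A_3 = (-304, -1336, -168).
The plane has equation n·P = 11944. For A_4: n·A_4 = 7528.
7528 ≠ 11944, so A_4 is off the plane.

No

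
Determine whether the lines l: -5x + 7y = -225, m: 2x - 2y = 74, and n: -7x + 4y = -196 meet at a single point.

Intersecting l and m: solving the 2×2 system gives (x, y) = (17, -20).
Substitute into n: (-7)(17) + (4)(-20) = -199.
But n requires -196 ≠ -199, so the three lines have no common point.

No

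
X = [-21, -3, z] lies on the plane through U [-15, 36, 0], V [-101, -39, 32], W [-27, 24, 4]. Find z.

-8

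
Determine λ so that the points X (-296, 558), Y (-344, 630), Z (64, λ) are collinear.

18

The three points are collinear iff det[XY; XZ] = 0.
This determinant is linear in λ: (-48)λ + (864) = 0, so λ = 18.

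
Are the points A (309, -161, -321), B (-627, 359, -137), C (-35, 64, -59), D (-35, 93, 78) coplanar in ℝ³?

The four points are coplanar iff the 3×3 determinant with rows AB, AC, AD is zero.
Rows: (-936, 520, 184), (-344, 225, 262), (-344, 254, 399).
Expanding along the first row: (-936)(23227) − (520)(-47128) + (184)(-9976) = 930504.
Nonzero ⇒ not coplanar.

No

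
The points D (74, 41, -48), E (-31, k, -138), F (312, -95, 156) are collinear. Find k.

101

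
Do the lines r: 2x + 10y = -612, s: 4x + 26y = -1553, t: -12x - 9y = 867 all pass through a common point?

No

Intersecting r and s: solving the 2×2 system gives (x, y) = (-191/6, -329/6).
Substitute into t: (-12)(-191/6) + (-9)(-329/6) = 1751/2.
But t requires 867 ≠ 1751/2, so the three lines have no common point.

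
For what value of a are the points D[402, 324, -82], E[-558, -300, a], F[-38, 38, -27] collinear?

38

Collinearity requires DE × DF = 0; each component is linear in a.
The x-component gives (286)a + (-10868) = 0, so a = 38.
The remaining components then also vanish.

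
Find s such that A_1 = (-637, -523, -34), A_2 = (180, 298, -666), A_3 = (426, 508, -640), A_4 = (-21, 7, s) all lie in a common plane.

7

Coplanarity ⇔ det[A_1A_2; A_1A_3; A_1A_4] = 0.
Expanding, this is linear in s: (-30396)s + (212772) = 0.
So s = 7.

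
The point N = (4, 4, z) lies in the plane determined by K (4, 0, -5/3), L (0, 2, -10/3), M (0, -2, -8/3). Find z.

-7/3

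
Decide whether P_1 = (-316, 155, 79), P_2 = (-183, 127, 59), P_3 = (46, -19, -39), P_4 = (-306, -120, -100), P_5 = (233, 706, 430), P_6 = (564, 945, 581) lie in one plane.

No

The plane through P_1, P_2, P_3 has normal n = P_1P_2 × P_1P_3 = (-176, 8454, -13006) and equation n·P = 338512.
Checking the remaining points: n·P_4 = 339976, n·P_5 = 334936, n·P_6 = 333280.
Since n·P_4 = 339976 ≠ 338512, P_4 is off the plane and the points are not all coplanar.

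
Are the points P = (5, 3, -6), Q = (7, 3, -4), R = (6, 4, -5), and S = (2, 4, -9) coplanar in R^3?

Yes

A normal to the plane through P, Q, R is n = PQ × PR = (-2, 0, 2).
The plane has equation n·X = -22. For S: n·S = -22.
Equal, so S lies in the plane and all four are coplanar.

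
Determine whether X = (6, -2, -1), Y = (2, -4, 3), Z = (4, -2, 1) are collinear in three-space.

No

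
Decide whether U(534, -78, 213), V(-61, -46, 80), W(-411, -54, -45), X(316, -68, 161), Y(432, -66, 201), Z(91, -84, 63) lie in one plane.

The plane through U, V, W has normal n = UV × UW = (-5064, -27825, 15960) and equation n·P = 2865654.
Checking the remaining points: n·X = 2861436, n·Y = 2856762, n·Z = 2881956.
Since n·X = 2861436 ≠ 2865654, X is off the plane and the points are not all coplanar.

No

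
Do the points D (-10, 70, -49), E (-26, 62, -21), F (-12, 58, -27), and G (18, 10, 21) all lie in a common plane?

No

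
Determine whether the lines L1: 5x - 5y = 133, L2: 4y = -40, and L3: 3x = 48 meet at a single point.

No

Intersecting L1 and L2: solving the 2×2 system gives (x, y) = (83/5, -10).
Substitute into L3: (3)(83/5) + (0)(-10) = 249/5.
But L3 requires 48 ≠ 249/5, so the three lines have no common point.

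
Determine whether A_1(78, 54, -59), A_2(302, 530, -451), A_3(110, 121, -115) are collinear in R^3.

A_1A_2 = (224, 476, -392), A_1A_3 = (32, 67, -56).
Comparing components 2 and 3: (476)(-56) − (-392)(67) = -392 ≠ 0, so A_1A_2 and A_1A_3 are not parallel and the points are not collinear.

No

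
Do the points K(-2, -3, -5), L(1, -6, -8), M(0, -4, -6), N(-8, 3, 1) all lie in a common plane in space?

With K as base: KL = (3, -3, -3), KM = (2, -1, -1), KN = (-6, 6, 6).
KM × KN = (0, -6, 6).
KL · (KM × KN) = 0.
The scalar triple product vanishes, so the four points are coplanar.

Yes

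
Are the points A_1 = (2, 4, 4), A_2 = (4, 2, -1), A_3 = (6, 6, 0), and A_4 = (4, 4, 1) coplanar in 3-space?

With A_1 as base: A_1A_2 = (2, -2, -5), A_1A_3 = (4, 2, -4), A_1A_4 = (2, 0, -3).
A_1A_3 × A_1A_4 = (-6, 4, -4).
A_1A_2 · (A_1A_3 × A_1A_4) = 0.
The scalar triple product vanishes, so the four points are coplanar.

Yes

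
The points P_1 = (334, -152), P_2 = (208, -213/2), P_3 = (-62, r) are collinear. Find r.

Collinearity: (P_3 − P_1) must be parallel to (P_2 − P_1) = (-126, 91/2).
Cross-multiplying the components: (r − (-152))·(-126) = (-396)·(91/2).
Solving gives r = -9.

-9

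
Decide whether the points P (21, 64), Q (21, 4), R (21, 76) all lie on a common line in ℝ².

PQ = (0, -60), PR = (0, 12).
Checking proportionality: PR = -1/5·PQ, so the vectors are parallel and the points are collinear.

Yes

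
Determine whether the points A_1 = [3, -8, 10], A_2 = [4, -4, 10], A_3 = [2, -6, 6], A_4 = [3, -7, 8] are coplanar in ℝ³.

With A_1 as base: A_1A_2 = (1, 4, 0), A_1A_3 = (-1, 2, -4), A_1A_4 = (0, 1, -2).
A_1A_3 × A_1A_4 = (0, -2, -1).
A_1A_2 · (A_1A_3 × A_1A_4) = -8.
Since -8 ≠ 0, the four points are not coplanar.

No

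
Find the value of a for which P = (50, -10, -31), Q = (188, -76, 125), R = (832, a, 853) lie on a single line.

-384

Direction PQ = (138, -66, 156). From the x-coordinate of R, the parameter along the line is τ = (832 − 50)/138 = 17/3.
Then a = (-10) + 17/3·(-66) = -384.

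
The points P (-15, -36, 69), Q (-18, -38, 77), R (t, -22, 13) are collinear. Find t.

6

Direction PQ = (-3, -2, 8). From the y-coordinate of R, the parameter along the line is τ = (-22 − (-36))/(-2) = -7.
Then t = (-15) + (-7)·(-3) = 6.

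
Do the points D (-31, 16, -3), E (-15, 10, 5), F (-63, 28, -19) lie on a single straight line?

DE = (16, -6, 8), DF = (-32, 12, -16).
DE × DF = (0, 0, 0).
The cross product vanishes, so the three points are collinear.

Yes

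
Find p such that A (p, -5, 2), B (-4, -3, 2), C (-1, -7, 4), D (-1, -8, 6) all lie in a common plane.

-2

The points are coplanar iff AB · (AC × AD) = 0.
Expanding, this is linear in p: (6)p + (12) = 0.
So p = -2.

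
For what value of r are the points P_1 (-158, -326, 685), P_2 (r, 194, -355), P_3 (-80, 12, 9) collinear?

-38

Collinearity requires P_1P_2 × P_1P_3 = 0; each component is linear in r.
The y-component gives (676)r + (25688) = 0, so r = -38.
The remaining components then also vanish.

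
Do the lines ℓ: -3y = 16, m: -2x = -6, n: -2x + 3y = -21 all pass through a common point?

No

Intersecting ℓ and m: solving the 2×2 system gives (x, y) = (3, -16/3).
Substitute into n: (-2)(3) + (3)(-16/3) = -22.
But n requires -21 ≠ -22, so the three lines have no common point.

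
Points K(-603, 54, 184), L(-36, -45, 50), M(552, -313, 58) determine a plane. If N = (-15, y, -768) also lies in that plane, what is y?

866

The plane through K, L, M has equation −36704x − 83328y − 93744z = 383904.
Substituting N: (-83328)y + (72545952) = 383904, so y = 866.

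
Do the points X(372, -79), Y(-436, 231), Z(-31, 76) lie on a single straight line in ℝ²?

No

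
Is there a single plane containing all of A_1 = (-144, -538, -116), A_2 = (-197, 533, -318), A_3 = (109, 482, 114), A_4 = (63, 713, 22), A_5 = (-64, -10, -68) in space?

No

The plane through A_1, A_2, A_3 has normal n = A_1A_2 × A_1A_3 = (452370, -38916, -325023) and equation n·P = -6501804.
Checking the remaining points: n·A_4 = -6398304, n·A_5 = -6460956.
Since n·A_4 = -6398304 ≠ -6501804, A_4 is off the plane and the points are not all coplanar.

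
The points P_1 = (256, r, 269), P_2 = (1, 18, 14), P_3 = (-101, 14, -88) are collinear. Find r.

28

Collinearity requires P_1P_2 × P_1P_3 = 0; each component is linear in r.
The x-component gives (102)r + (-2856) = 0, so r = 28.
The remaining components then also vanish.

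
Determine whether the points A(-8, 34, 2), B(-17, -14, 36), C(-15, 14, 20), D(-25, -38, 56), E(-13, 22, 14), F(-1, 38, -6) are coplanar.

The plane through A, B, C has normal n = AB × AC = (-184, -76, -156) and equation n·P = -1424.
Checking the remaining points: n·D = -1248, n·E = -1464, n·F = -1768.
Since n·D = -1248 ≠ -1424, D is off the plane and the points are not all coplanar.

No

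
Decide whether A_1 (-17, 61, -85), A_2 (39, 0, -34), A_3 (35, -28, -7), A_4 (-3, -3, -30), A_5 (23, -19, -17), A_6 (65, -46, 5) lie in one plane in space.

No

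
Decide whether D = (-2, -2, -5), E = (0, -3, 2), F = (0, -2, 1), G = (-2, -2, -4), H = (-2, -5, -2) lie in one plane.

No

The plane through D, E, F has normal n = DE × DF = (-6, 2, 2) and equation n·P = -2.
Checking the remaining points: n·G = 0, n·H = -2.
Since n·G = 0 ≠ -2, G is off the plane and the points are not all coplanar.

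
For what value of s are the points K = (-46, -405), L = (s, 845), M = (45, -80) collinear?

Collinearity: (L − K) must be parallel to (M − K) = (91, 325).
Cross-multiplying the components: (s − (-46))·(325) = (1250)·(91).
Solving gives s = 304.

304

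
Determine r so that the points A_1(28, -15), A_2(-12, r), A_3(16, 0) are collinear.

Collinearity: (A_2 − A_1) must be parallel to (A_3 − A_1) = (-12, 15).
Cross-multiplying the components: (r − (-15))·(-12) = (-40)·(15).
Solving gives r = 35.

35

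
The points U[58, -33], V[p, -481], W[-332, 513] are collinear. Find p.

378

The three points are collinear iff det[UV; UW] = 0.
This determinant is linear in p: (546)p + (-206388) = 0, so p = 378.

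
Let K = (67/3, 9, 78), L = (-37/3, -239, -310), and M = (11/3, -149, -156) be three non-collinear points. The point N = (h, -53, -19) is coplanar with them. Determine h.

41/3

A normal to the plane is n = KL × KM = (-3272, -2608/3, 848).
N lies in the plane iff n · KN = 0.
This gives (-3272)h + (134152/3) = 0, so h = 41/3.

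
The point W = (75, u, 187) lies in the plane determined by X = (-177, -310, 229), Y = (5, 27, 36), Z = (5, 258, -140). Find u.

The plane through X, Y, Z has equation −14729x + 32032y + 42042z = 2304731.
Substituting W: (32032)u + (6757179) = 2304731, so u = -139.

-139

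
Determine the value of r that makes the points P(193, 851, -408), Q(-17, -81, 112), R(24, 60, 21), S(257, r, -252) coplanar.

The points are coplanar iff PQ · (PR × PS) = 0.
Expanding, this is linear in r: (2210)r + (196690) = 0.
So r = -89.

-89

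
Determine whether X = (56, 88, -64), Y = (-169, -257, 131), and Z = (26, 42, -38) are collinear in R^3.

XY = (-225, -345, 195), XZ = (-30, -46, 26).
XY × XZ = (0, 0, 0).
The cross product vanishes, so the three points are collinear.

Yes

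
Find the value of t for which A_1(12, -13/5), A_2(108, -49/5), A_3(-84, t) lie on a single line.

23/5

Collinearity: (A_3 − A_1) must be parallel to (A_2 − A_1) = (96, -36/5).
Cross-multiplying the components: (t − (-13/5))·(96) = (-96)·(-36/5).
Solving gives t = 23/5.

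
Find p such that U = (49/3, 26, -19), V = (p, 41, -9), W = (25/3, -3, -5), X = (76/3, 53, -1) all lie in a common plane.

64/3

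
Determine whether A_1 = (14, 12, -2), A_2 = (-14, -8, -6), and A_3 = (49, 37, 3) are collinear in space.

Yes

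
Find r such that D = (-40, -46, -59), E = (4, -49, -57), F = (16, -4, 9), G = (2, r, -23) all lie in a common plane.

-25

Normal to plane DEF: n = (-288, -2880, 2016); plane equation n·P = 25056.
Requiring n·G = 25056: (-2880)r + (-46944) = 25056.
So r = -25.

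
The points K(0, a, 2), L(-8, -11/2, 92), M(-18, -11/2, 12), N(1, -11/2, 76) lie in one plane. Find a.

The points are coplanar iff KL · (KM × KN) = 0.
Expanding, this is linear in a: (880)a + (4840) = 0.
So a = -11/2.

-11/2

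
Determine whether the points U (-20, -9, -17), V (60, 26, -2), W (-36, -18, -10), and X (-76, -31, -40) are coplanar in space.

Yes

The four points are coplanar iff the 3×3 determinant with rows UV, UW, UX is zero.
Rows: (80, 35, 15), (-16, -9, 7), (-56, -22, -23).
Expanding along the first row: (80)(361) − (35)(760) + (15)(-152) = 0.
Zero determinant ⇒ coplanar.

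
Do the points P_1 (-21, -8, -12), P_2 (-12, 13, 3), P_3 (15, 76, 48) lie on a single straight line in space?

P_1P_2 = (9, 21, 15), P_1P_3 = (36, 84, 60).
Each component of P_1P_3 is 4 times the corresponding component of P_1P_2, so P_1P_3 = 4·P_1P_2 and the points are collinear.

Yes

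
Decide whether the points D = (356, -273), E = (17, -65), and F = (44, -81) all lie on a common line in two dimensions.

No

DE = (-339, 208), DF = (-312, 192).
Twice the signed area of △DEF is (-339)(192) − (208)(-312) = -192.
The area is nonzero, so the three points are not collinear.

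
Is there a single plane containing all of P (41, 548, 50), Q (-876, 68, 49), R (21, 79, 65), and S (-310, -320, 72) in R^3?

No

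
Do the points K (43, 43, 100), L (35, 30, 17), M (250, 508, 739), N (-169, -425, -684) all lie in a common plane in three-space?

A normal to the plane through K, L, M is n = KL × KM = (30288, -12069, -1029).
The plane has equation n·P = 680517. For N: n·N = 714489.
714489 ≠ 680517, so N is off the plane.

No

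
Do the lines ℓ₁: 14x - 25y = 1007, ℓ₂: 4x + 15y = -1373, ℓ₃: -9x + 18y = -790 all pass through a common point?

No

The three lines meet at one point iff the augmented coefficient matrix [aᵢ bᵢ cᵢ] has rank < 3, i.e. its determinant vanishes.
Here the determinant is 620.
Nonzero, so no common point exists.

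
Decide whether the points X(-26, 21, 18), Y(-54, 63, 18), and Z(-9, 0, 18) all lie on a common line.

XY = (-28, 42, 0), XZ = (17, -21, 0).
Comparing components 1 and 2: (-28)(-21) − (42)(17) = -126 ≠ 0, so XY and XZ are not parallel and the points are not collinear.

No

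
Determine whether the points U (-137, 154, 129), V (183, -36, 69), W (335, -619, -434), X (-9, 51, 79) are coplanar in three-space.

Yes

The four points are coplanar iff the 3×3 determinant with rows UV, UW, UX is zero.
Rows: (320, -190, -60), (472, -773, -563), (128, -103, -50).
Expanding along the first row: (320)(-19339) − (-190)(48464) + (-60)(50328) = 0.
Zero determinant ⇒ coplanar.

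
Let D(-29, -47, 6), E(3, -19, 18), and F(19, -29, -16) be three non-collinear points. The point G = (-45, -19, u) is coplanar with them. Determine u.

70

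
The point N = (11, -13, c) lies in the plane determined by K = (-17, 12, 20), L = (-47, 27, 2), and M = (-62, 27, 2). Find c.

50

A normal to the plane is n = KL × KM = (0, 270, 225).
N lies in the plane iff n · KN = 0.
This gives (225)c + (-11250) = 0, so c = 50.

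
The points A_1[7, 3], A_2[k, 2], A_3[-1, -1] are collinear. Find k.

5

Collinearity: (A_2 − A_1) must be parallel to (A_3 − A_1) = (-8, -4).
Cross-multiplying the components: (k − 7)·(-4) = (-1)·(-8).
Solving gives k = 5.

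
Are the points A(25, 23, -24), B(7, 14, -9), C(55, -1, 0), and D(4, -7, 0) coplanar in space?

With A as base: AB = (-18, -9, 15), AC = (30, -24, 24), AD = (-21, -30, 24).
AC × AD = (144, -1224, -1404).
AB · (AC × AD) = -12636.
Since -12636 ≠ 0, the four points are not coplanar.

No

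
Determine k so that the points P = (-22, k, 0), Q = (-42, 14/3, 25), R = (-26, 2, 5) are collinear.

Collinearity requires PQ × PR = 0; each component is linear in k.
The x-component gives (20)k + (-80/3) = 0, so k = 4/3.
The remaining components then also vanish.

4/3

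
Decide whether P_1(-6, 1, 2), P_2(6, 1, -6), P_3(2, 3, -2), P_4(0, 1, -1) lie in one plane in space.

No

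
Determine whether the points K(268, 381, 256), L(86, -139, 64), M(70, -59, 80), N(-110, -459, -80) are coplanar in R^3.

Yes

With K as base: KL = (-182, -520, -192), KM = (-198, -440, -176), KN = (-378, -840, -336).
KM × KN = (0, 0, 0).
KL · (KM × KN) = 0.
The scalar triple product vanishes, so the four points are coplanar.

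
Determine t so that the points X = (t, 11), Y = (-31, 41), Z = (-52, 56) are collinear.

The three points are collinear iff det[XY; XZ] = 0.
This determinant is linear in t: (-15)t + (165) = 0, so t = 11.

11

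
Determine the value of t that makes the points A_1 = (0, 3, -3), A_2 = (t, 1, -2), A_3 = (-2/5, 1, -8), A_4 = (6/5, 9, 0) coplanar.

-2/5

Coplanarity ⇔ det[A_1A_2; A_1A_3; A_1A_4] = 0.
Expanding, this is linear in t: (24)t + (48/5) = 0.
So t = -2/5.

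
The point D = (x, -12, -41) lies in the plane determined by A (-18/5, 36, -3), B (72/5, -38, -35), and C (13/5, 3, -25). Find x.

4

Coplanarity requires AB · (AC × AD) = 0.
AB = (18, -74, -32), AC = (31/5, -33, -22); the triple product is linear in x with coefficient 572 and constant term -2288.
Setting it to zero: x = 4.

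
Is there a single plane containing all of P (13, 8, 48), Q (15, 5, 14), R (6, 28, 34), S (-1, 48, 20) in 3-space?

With P as base: PQ = (2, -3, -34), PR = (-7, 20, -14), PS = (-14, 40, -28).
PR × PS = (0, 0, 0).
PQ · (PR × PS) = 0.
The scalar triple product vanishes, so the four points are coplanar.

Yes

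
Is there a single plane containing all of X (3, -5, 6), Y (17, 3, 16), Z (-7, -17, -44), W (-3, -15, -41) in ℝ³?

No

The four points are coplanar iff the 3×3 determinant with rows XY, XZ, XW is zero.
Rows: (14, 8, 10), (-10, -12, -50), (-6, -10, -47).
Expanding along the first row: (14)(64) − (8)(170) + (10)(28) = -184.
Nonzero ⇒ not coplanar.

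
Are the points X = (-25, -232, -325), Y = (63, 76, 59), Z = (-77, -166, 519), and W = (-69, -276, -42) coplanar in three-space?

Yes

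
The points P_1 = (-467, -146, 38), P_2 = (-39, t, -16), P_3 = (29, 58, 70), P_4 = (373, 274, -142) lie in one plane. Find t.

Normal to plane P_1P_3P_4: n = (-50160, 116160, 36960); plane equation n·P = 7869840.
Requiring n·P_2 = 7869840: (116160)t + (1364880) = 7869840.
So t = 56.

56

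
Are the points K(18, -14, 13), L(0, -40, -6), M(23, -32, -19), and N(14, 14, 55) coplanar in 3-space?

No

The four points are coplanar iff the 3×3 determinant with rows KL, KM, KN is zero.
Rows: (-18, -26, -19), (5, -18, -32), (-4, 28, 42).
Expanding along the first row: (-18)(140) − (-26)(82) + (-19)(68) = -1680.
Nonzero ⇒ not coplanar.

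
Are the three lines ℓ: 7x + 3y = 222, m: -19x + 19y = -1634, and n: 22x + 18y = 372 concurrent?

Yes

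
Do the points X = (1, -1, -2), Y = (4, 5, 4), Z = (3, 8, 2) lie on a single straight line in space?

No

XY = (3, 6, 6), XZ = (2, 9, 4).
XY × XZ = (-30, 0, 15).
The cross product is nonzero, so the points do not lie on one line.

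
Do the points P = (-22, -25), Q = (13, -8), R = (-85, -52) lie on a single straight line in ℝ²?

PQ = (35, 17), PR = (-63, -27).
If collinear, PR would be a scalar multiple of PQ. But (35)·(-27) ≠ (17)·(-63) (difference 126), so they are not parallel; the points are not collinear.

No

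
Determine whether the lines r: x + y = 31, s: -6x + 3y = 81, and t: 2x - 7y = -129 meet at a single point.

No

The three lines meet at one point iff the augmented coefficient matrix [aᵢ bᵢ cᵢ] has rank < 3, i.e. its determinant vanishes.
Here the determinant is 684.
Nonzero, so no common point exists.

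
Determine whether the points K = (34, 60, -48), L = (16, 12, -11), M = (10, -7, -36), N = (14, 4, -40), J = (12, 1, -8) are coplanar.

No

The plane through K, L, M has normal n = KL × KM = (1903, -672, 54) and equation n·P = 21790.
Checking the remaining points: n·N = 21794, n·J = 21732.
Since n·N = 21794 ≠ 21790, N is off the plane and the points are not all coplanar.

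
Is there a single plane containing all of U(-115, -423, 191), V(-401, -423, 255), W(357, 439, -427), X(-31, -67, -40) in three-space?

The four points are coplanar iff the 3×3 determinant with rows UV, UW, UX is zero.
Rows: (-286, 0, 64), (472, 862, -618), (84, 356, -231).
Expanding along the first row: (-286)(20886) − (0)(-57120) + (64)(95624) = 146540.
Nonzero ⇒ not coplanar.

No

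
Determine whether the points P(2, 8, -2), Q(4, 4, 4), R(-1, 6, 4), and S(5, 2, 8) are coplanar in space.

The four points are coplanar iff the 3×3 determinant with rows PQ, PR, PS is zero.
Rows: (2, -4, 6), (-3, -2, 6), (3, -6, 10).
Expanding along the first row: (2)(16) − (-4)(-48) + (6)(24) = -16.
Nonzero ⇒ not coplanar.

No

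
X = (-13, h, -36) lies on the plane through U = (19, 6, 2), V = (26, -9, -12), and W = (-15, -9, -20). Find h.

-25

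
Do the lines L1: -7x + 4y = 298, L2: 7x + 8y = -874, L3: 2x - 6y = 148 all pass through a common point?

Yes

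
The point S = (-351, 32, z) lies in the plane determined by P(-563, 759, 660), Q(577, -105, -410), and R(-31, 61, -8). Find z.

The plane through P, Q, R has equation −169708x + 192280y − 336072z = 19678604.
Substituting S: (-336072)z + (65720468) = 19678604, so z = 137.

137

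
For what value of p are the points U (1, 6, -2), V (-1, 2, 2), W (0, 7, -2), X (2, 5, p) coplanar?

Coplanarity ⇔ det[UV; UW; UX] = 0.
Expanding, this is linear in p: (-6)p + (-12) = 0.
So p = -2.

-2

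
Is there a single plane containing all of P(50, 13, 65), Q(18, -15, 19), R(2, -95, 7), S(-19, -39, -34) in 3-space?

No

A normal to the plane through P, Q, R is n = PQ × PR = (-3344, 352, 2112).
The plane has equation n·X = -25344. For S: n·S = -22000.
-22000 ≠ -25344, so S is off the plane.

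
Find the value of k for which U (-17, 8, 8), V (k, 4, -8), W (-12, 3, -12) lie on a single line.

Collinearity requires UV × UW = 0; each component is linear in k.
The y-component gives (20)k + (260) = 0, so k = -13.
The remaining components then also vanish.

-13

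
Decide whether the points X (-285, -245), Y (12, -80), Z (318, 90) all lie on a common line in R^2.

XY = (297, 165), XZ = (603, 335).
Twice the signed area of △XYZ is (297)(335) − (165)(603) = 0.
The triangle is degenerate (zero area), so the points are collinear.

Yes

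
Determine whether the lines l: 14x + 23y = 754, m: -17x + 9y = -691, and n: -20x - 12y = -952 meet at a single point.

Lines aᵢx + bᵢy = cᵢ with pairwise distinct directions are concurrent exactly when det[aᵢ bᵢ cᵢ] = 0.
Here the determinant is -876.
Nonzero, so no common point exists.

No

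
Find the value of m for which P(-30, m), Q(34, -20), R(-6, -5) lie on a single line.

4

The three points are collinear iff det[PQ; PR] = 0.
This determinant is linear in m: (-40)m + (160) = 0, so m = 4.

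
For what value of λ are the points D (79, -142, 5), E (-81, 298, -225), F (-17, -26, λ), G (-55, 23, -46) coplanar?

-30

Coplanarity ⇔ det[DE; DF; DG] = 0.
Expanding, this is linear in λ: (-32560)λ + (-976800) = 0.
So λ = -30.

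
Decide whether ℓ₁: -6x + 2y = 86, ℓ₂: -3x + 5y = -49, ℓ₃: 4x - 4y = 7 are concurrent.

No

Intersecting ℓ₁ and ℓ₂: solving the 2×2 system gives (x, y) = (-22, -23).
Substitute into ℓ₃: (4)(-22) + (-4)(-23) = 4.
But ℓ₃ requires 7 ≠ 4, so the three lines have no common point.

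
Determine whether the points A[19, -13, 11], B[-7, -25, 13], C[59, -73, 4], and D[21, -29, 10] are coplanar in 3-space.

A normal to the plane through A, B, C is n = AB × AC = (204, -102, 2040).
The plane has equation n·P = 27642. For D: n·D = 27642.
Equal, so D lies in the plane and all four are coplanar.

Yes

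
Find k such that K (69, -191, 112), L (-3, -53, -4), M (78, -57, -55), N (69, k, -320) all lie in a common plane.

Normal to plane KLM: n = (-7502, -13068, -10890); plane equation n·P = 758670.
Requiring n·N = 758670: (-13068)k + (2967162) = 758670.
So k = 169.

169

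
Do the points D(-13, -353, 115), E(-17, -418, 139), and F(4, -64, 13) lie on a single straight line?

DE = (-4, -65, 24), DF = (17, 289, -102).
DE × DF = (-306, 0, -51).
The cross product is nonzero, so the points do not lie on one line.

No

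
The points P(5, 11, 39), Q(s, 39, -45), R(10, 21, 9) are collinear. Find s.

19

Direction PR = (5, 10, -30). From the y-coordinate of Q, the parameter along the line is τ = (39 − 11)/10 = 14/5.
Then s = 5 + 14/5·(5) = 19.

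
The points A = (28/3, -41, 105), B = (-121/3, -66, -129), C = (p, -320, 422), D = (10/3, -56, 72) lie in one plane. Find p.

Normal to plane ABD: n = (-2685, -235, 595); plane equation n·P = 47050.
Requiring n·C = 47050: (-2685)p + (326290) = 47050.
So p = 104.

104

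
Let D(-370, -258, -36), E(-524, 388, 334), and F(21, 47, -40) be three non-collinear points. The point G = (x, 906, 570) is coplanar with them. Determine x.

A normal to the plane is n = DE × DF = (-115434, 144054, -299556).
G lies in the plane iff n · DG = 0.
This gives (-115434)x + (-56562660) = 0, so x = -490.

-490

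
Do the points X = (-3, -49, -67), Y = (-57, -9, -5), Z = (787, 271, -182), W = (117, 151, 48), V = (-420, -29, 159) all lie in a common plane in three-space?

Yes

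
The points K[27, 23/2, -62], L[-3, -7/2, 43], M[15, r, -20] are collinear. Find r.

11/2

Collinearity requires KL × KM = 0; each component is linear in r.
The x-component gives (-105)r + (1155/2) = 0, so r = 11/2.
The remaining components then also vanish.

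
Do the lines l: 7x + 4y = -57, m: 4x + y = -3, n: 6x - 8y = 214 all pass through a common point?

Yes

Intersecting l and m: solving the 2×2 system gives (x, y) = (5, -23).
Substitute into n: (6)(5) + (-8)(-23) = 214.
This equals 214, so (5, -23) lies on all three lines and they are concurrent.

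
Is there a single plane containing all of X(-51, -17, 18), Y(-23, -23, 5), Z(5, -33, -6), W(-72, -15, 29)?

Yes

The four points are coplanar iff the 3×3 determinant with rows XY, XZ, XW is zero.
Rows: (28, -6, -13), (56, -16, -24), (-21, 2, 11).
Expanding along the first row: (28)(-128) − (-6)(112) + (-13)(-224) = 0.
Zero determinant ⇒ coplanar.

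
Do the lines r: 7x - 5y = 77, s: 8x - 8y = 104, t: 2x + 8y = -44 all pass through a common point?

Yes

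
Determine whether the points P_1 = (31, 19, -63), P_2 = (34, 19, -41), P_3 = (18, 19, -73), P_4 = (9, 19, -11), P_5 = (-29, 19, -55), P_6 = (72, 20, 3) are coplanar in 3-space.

No

The plane through P_1, P_2, P_3 has normal n = P_1P_2 × P_1P_3 = (0, -256, 0) and equation n·P = -4864.
Checking the remaining points: n·P_4 = -4864, n·P_5 = -4864, n·P_6 = -5120.
Since n·P_6 = -5120 ≠ -4864, P_6 is off the plane and the points are not all coplanar.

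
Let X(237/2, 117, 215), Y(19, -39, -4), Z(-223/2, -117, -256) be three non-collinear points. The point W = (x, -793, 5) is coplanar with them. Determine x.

143

Coplanarity requires XY · (XZ × XW) = 0.
XY = (-199/2, -156, -219), XZ = (-230, -234, -471); the triple product is linear in x with coefficient 22230 and constant term -3178890.
Setting it to zero: x = 143.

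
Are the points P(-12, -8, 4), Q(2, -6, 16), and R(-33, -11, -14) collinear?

PQ = (14, 2, 12), PR = (-21, -3, -18).
Each component of PR is -3/2 times the corresponding component of PQ, so PR = -3/2·PQ and the points are collinear.

Yes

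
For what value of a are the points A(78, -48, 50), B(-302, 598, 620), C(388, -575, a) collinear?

-415

Collinearity requires AB × AC = 0; each component is linear in a.
The x-component gives (646)a + (268090) = 0, so a = -415.
The remaining components then also vanish.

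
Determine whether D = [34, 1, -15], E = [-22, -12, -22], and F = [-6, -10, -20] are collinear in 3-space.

No

DE = (-56, -13, -7), DF = (-40, -11, -5).
Comparing components 2 and 3: (-13)(-5) − (-7)(-11) = -12 ≠ 0, so DE and DF are not parallel and the points are not collinear.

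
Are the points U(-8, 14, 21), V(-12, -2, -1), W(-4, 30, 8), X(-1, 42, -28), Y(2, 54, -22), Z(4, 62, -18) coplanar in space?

Yes

The plane through U, V, W has normal n = UV × UW = (560, -140, 0) and equation n·P = -6440.
Checking the remaining points: n·X = -6440, n·Y = -6440, n·Z = -6440.
All equal -6440, so all 6 points lie in one plane.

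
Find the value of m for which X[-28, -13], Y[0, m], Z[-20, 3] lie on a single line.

Collinearity: (Y − X) must be parallel to (Z − X) = (8, 16).
Cross-multiplying the components: (m − (-13))·(8) = (28)·(16).
Solving gives m = 43.

43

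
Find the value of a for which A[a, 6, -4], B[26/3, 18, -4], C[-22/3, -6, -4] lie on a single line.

2/3

Collinearity requires AB × AC = 0; each component is linear in a.
The z-component gives (24)a + (-16) = 0, so a = 2/3.
The remaining components then also vanish.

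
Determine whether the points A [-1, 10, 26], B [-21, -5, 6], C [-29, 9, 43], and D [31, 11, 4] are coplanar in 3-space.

A normal to the plane through A, B, C is n = AB × AC = (-275, 900, -400).
The plane has equation n·P = -1125. For D: n·D = -225.
-225 ≠ -1125, so D is off the plane.

No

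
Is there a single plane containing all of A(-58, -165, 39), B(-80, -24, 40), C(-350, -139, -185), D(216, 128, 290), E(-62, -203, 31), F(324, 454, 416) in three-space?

Yes

The plane through A, B, C has normal n = AB × AC = (-31610, -5220, 40600) and equation n·P = 4278080.
Checking the remaining points: n·D = 4278080, n·E = 4278080, n·F = 4278080.
All equal 4278080, so all 6 points lie in one plane.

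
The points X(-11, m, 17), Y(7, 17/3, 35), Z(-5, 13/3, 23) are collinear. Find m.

Collinearity requires XY × XZ = 0; each component is linear in m.
The x-component gives (12)m + (-44) = 0, so m = 11/3.
The remaining components then also vanish.

11/3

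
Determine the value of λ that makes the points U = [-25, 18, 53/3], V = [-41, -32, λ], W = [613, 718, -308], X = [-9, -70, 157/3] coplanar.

The points are coplanar iff UV · (UW × UX) = 0.
Expanding, this is linear in λ: (-67344)λ + (2626416) = 0.
So λ = 39.

39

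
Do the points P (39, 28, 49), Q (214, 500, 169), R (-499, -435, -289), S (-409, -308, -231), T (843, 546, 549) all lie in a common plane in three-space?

The plane through P, Q, R has normal n = PQ × PR = (-103976, -5410, 172911) and equation n·X = 4266095.
Checking the remaining points: n·S = 4250023, n·T = 4322511.
Since n·S = 4250023 ≠ 4266095, S is off the plane and the points are not all coplanar.

No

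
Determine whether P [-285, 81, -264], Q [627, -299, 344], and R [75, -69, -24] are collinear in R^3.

PQ = (912, -380, 608), PR = (360, -150, 240).
Each component of PR is 15/38 times the corresponding component of PQ, so PR = 15/38·PQ and the points are collinear.

Yes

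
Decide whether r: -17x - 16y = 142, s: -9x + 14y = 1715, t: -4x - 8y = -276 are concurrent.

Intersecting r and s: solving the 2×2 system gives (x, y) = (-14714/191, 27877/382).
Substitute into t: (-4)(-14714/191) + (-8)(27877/382) = -52652/191.
But t requires -276 ≠ -52652/191, so the three lines have no common point.

No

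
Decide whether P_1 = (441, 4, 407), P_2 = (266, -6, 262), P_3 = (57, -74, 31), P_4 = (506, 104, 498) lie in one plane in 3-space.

No

The four points are coplanar iff the 3×3 determinant with rows P_1P_2, P_1P_3, P_1P_4 is zero.
Rows: (-175, -10, -145), (-384, -78, -376), (65, 100, 91).
Expanding along the first row: (-175)(30502) − (-10)(-10504) + (-145)(-33330) = -610040.
Nonzero ⇒ not coplanar.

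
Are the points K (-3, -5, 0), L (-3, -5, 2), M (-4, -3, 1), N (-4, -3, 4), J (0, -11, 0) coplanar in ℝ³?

The plane through K, L, M has normal n = KL × KM = (-4, -2, 0) and equation n·P = 22.
Checking the remaining points: n·N = 22, n·J = 22.
All equal 22, so all 5 points lie in one plane.

Yes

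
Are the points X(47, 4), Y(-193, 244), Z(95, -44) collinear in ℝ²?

Yes

XY = (-240, 240), XZ = (48, -48).
Checking proportionality: XZ = -1/5·XY, so the vectors are parallel and the points are collinear.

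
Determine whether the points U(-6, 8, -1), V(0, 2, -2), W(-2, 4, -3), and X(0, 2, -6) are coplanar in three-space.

Yes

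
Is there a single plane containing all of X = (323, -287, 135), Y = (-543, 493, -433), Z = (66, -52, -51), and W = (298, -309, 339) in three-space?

With X as base: XY = (-866, 780, -568), XZ = (-257, 235, -186), XW = (-25, -22, 204).
XZ × XW = (43848, 57078, 11529).
XY · (XZ × XW) = 0.
The scalar triple product vanishes, so the four points are coplanar.

Yes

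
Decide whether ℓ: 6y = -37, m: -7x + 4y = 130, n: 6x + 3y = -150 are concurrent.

No

The three lines meet at one point iff the augmented coefficient matrix [aᵢ bᵢ cᵢ] has rank < 3, i.e. its determinant vanishes.
Here the determinant is 45.
Nonzero, so no common point exists.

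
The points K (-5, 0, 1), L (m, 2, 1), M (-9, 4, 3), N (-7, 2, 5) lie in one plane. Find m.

Normal to plane KMN: n = (12, 12, 0); plane equation n·P = -60.
Requiring n·L = -60: (12)m + (24) = -60.
So m = -7.

-7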